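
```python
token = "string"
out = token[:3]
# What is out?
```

token has length 6. The slice token[:3] selects indices [0, 1, 2] (0->'s', 1->'t', 2->'r'), giving 'str'.

'str'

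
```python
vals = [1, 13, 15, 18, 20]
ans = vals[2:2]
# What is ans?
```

vals has length 5. The slice vals[2:2] resolves to an empty index range, so the result is [].

[]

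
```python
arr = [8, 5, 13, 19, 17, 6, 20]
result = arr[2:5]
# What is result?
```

arr has length 7. The slice arr[2:5] selects indices [2, 3, 4] (2->13, 3->19, 4->17), giving [13, 19, 17].

[13, 19, 17]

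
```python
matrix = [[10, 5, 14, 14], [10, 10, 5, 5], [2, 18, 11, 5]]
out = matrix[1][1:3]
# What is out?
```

matrix[1] = [10, 10, 5, 5]. matrix[1] has length 4. The slice matrix[1][1:3] selects indices [1, 2] (1->10, 2->5), giving [10, 5].

[10, 5]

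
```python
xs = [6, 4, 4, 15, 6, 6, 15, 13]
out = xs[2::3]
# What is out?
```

xs has length 8. The slice xs[2::3] selects indices [2, 5] (2->4, 5->6), giving [4, 6].

[4, 6]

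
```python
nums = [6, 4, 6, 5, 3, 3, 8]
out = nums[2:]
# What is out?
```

nums has length 7. The slice nums[2:] selects indices [2, 3, 4, 5, 6] (2->6, 3->5, 4->3, 5->3, 6->8), giving [6, 5, 3, 3, 8].

[6, 5, 3, 3, 8]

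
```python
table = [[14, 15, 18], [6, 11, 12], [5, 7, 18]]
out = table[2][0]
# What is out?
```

table[2] = [5, 7, 18]. Taking column 0 of that row yields 5.

5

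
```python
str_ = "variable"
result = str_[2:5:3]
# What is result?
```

str_ has length 8. The slice str_[2:5:3] selects indices [2] (2->'r'), giving 'r'.

'r'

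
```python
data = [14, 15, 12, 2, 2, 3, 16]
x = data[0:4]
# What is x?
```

data has length 7. The slice data[0:4] selects indices [0, 1, 2, 3] (0->14, 1->15, 2->12, 3->2), giving [14, 15, 12, 2].

[14, 15, 12, 2]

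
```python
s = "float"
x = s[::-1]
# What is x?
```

s has length 5. The slice s[::-1] selects indices [4, 3, 2, 1, 0] (4->'t', 3->'a', 2->'o', 1->'l', 0->'f'), giving 'taolf'.

'taolf'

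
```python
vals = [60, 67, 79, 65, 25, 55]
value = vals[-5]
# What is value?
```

vals has length 6. Negative index -5 maps to positive index 6 + (-5) = 1. vals[1] = 67.

67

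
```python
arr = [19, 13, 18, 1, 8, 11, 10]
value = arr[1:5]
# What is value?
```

arr has length 7. The slice arr[1:5] selects indices [1, 2, 3, 4] (1->13, 2->18, 3->1, 4->8), giving [13, 18, 1, 8].

[13, 18, 1, 8]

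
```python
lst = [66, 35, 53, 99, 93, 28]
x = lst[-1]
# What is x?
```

lst has length 6. Negative index -1 maps to positive index 6 + (-1) = 5. lst[5] = 28.

28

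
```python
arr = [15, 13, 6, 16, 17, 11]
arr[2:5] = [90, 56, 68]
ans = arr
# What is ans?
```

arr starts as [15, 13, 6, 16, 17, 11] (length 6). The slice arr[2:5] covers indices [2, 3, 4] with values [6, 16, 17]. Replacing that slice with [90, 56, 68] (same length) produces [15, 13, 90, 56, 68, 11].

[15, 13, 90, 56, 68, 11]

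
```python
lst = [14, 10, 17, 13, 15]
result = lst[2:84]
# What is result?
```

lst has length 5. The slice lst[2:84] selects indices [2, 3, 4] (2->17, 3->13, 4->15), giving [17, 13, 15].

[17, 13, 15]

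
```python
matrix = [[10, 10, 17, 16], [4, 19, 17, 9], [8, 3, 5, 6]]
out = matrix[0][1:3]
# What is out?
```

matrix[0] = [10, 10, 17, 16]. matrix[0] has length 4. The slice matrix[0][1:3] selects indices [1, 2] (1->10, 2->17), giving [10, 17].

[10, 17]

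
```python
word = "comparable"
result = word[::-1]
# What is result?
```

word has length 10. The slice word[::-1] selects indices [9, 8, 7, 6, 5, 4, 3, 2, 1, 0] (9->'e', 8->'l', 7->'b', 6->'a', 5->'r', 4->'a', 3->'p', 2->'m', 1->'o', 0->'c'), giving 'elbarapmoc'.

'elbarapmoc'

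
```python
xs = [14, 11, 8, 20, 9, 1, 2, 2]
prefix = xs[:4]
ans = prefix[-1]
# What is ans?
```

xs has length 8. The slice xs[:4] selects indices [0, 1, 2, 3] (0->14, 1->11, 2->8, 3->20), giving [14, 11, 8, 20]. So prefix = [14, 11, 8, 20]. Then prefix[-1] = 20.

20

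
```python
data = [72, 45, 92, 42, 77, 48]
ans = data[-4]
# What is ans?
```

data has length 6. Negative index -4 maps to positive index 6 + (-4) = 2. data[2] = 92.

92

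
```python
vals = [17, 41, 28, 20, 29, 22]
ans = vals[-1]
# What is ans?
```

vals has length 6. Negative index -1 maps to positive index 6 + (-1) = 5. vals[5] = 22.

22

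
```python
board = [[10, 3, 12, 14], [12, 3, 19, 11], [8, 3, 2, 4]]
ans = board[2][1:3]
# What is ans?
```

board[2] = [8, 3, 2, 4]. board[2] has length 4. The slice board[2][1:3] selects indices [1, 2] (1->3, 2->2), giving [3, 2].

[3, 2]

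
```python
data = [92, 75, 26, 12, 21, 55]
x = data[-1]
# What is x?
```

data has length 6. Negative index -1 maps to positive index 6 + (-1) = 5. data[5] = 55.

55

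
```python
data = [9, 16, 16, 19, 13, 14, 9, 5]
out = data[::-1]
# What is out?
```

data has length 8. The slice data[::-1] selects indices [7, 6, 5, 4, 3, 2, 1, 0] (7->5, 6->9, 5->14, 4->13, 3->19, 2->16, 1->16, 0->9), giving [5, 9, 14, 13, 19, 16, 16, 9].

[5, 9, 14, 13, 19, 16, 16, 9]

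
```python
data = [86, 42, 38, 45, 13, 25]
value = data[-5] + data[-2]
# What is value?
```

data has length 6. Negative index -5 maps to positive index 6 + (-5) = 1. data[1] = 42.
data has length 6. Negative index -2 maps to positive index 6 + (-2) = 4. data[4] = 13.
Sum: 42 + 13 = 55.

55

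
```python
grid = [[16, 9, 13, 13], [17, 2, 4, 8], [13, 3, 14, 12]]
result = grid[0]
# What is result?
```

grid has 3 rows. Row 0 is [16, 9, 13, 13].

[16, 9, 13, 13]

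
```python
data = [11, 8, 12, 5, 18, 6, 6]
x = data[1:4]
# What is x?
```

data has length 7. The slice data[1:4] selects indices [1, 2, 3] (1->8, 2->12, 3->5), giving [8, 12, 5].

[8, 12, 5]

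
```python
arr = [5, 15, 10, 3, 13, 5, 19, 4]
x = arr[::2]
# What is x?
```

arr has length 8. The slice arr[::2] selects indices [0, 2, 4, 6] (0->5, 2->10, 4->13, 6->19), giving [5, 10, 13, 19].

[5, 10, 13, 19]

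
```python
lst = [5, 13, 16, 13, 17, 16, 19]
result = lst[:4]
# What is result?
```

lst has length 7. The slice lst[:4] selects indices [0, 1, 2, 3] (0->5, 1->13, 2->16, 3->13), giving [5, 13, 16, 13].

[5, 13, 16, 13]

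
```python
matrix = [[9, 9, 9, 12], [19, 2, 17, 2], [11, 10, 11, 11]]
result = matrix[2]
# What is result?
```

matrix has 3 rows. Row 2 is [11, 10, 11, 11].

[11, 10, 11, 11]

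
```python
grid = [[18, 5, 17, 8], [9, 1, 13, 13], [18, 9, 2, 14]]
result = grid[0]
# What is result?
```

grid has 3 rows. Row 0 is [18, 5, 17, 8].

[18, 5, 17, 8]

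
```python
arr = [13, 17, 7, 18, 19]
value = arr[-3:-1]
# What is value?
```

arr has length 5. The slice arr[-3:-1] selects indices [2, 3] (2->7, 3->18), giving [7, 18].

[7, 18]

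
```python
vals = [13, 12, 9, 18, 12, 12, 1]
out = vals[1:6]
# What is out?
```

vals has length 7. The slice vals[1:6] selects indices [1, 2, 3, 4, 5] (1->12, 2->9, 3->18, 4->12, 5->12), giving [12, 9, 18, 12, 12].

[12, 9, 18, 12, 12]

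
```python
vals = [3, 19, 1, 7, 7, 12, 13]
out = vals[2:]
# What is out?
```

vals has length 7. The slice vals[2:] selects indices [2, 3, 4, 5, 6] (2->1, 3->7, 4->7, 5->12, 6->13), giving [1, 7, 7, 12, 13].

[1, 7, 7, 12, 13]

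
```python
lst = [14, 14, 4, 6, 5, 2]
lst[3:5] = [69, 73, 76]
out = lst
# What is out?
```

lst starts as [14, 14, 4, 6, 5, 2] (length 6). The slice lst[3:5] covers indices [3, 4] with values [6, 5]. Replacing that slice with [69, 73, 76] (different length) produces [14, 14, 4, 69, 73, 76, 2].

[14, 14, 4, 69, 73, 76, 2]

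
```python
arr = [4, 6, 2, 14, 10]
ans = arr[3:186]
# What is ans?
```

arr has length 5. The slice arr[3:186] selects indices [3, 4] (3->14, 4->10), giving [14, 10].

[14, 10]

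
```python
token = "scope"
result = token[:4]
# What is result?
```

token has length 5. The slice token[:4] selects indices [0, 1, 2, 3] (0->'s', 1->'c', 2->'o', 3->'p'), giving 'scop'.

'scop'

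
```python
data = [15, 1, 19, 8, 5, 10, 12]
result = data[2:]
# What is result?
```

data has length 7. The slice data[2:] selects indices [2, 3, 4, 5, 6] (2->19, 3->8, 4->5, 5->10, 6->12), giving [19, 8, 5, 10, 12].

[19, 8, 5, 10, 12]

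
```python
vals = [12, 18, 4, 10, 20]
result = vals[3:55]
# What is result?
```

vals has length 5. The slice vals[3:55] selects indices [3, 4] (3->10, 4->20), giving [10, 20].

[10, 20]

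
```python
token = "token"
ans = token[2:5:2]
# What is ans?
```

token has length 5. The slice token[2:5:2] selects indices [2, 4] (2->'k', 4->'n'), giving 'kn'.

'kn'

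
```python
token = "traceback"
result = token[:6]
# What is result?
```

token has length 9. The slice token[:6] selects indices [0, 1, 2, 3, 4, 5] (0->'t', 1->'r', 2->'a', 3->'c', 4->'e', 5->'b'), giving 'traceb'.

'traceb'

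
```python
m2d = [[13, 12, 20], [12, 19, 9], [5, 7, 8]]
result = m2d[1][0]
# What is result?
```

m2d[1] = [12, 19, 9]. Taking column 0 of that row yields 12.

12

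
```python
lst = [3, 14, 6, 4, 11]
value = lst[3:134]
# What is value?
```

lst has length 5. The slice lst[3:134] selects indices [3, 4] (3->4, 4->11), giving [4, 11].

[4, 11]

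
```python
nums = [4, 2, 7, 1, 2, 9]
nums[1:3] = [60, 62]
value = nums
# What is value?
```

nums starts as [4, 2, 7, 1, 2, 9] (length 6). The slice nums[1:3] covers indices [1, 2] with values [2, 7]. Replacing that slice with [60, 62] (same length) produces [4, 60, 62, 1, 2, 9].

[4, 60, 62, 1, 2, 9]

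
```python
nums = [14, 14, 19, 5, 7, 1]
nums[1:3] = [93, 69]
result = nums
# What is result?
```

nums starts as [14, 14, 19, 5, 7, 1] (length 6). The slice nums[1:3] covers indices [1, 2] with values [14, 19]. Replacing that slice with [93, 69] (same length) produces [14, 93, 69, 5, 7, 1].

[14, 93, 69, 5, 7, 1]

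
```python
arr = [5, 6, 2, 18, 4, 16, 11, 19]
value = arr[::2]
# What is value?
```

arr has length 8. The slice arr[::2] selects indices [0, 2, 4, 6] (0->5, 2->2, 4->4, 6->11), giving [5, 2, 4, 11].

[5, 2, 4, 11]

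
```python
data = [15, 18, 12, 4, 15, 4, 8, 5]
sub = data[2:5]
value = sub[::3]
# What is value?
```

data has length 8. The slice data[2:5] selects indices [2, 3, 4] (2->12, 3->4, 4->15), giving [12, 4, 15]. So sub = [12, 4, 15]. sub has length 3. The slice sub[::3] selects indices [0] (0->12), giving [12].

[12]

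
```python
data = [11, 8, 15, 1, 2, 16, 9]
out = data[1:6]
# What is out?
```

data has length 7. The slice data[1:6] selects indices [1, 2, 3, 4, 5] (1->8, 2->15, 3->1, 4->2, 5->16), giving [8, 15, 1, 2, 16].

[8, 15, 1, 2, 16]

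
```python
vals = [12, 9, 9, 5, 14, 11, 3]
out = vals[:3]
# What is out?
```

vals has length 7. The slice vals[:3] selects indices [0, 1, 2] (0->12, 1->9, 2->9), giving [12, 9, 9].

[12, 9, 9]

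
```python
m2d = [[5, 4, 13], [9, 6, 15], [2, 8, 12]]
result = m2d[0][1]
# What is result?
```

m2d[0] = [5, 4, 13]. Taking column 1 of that row yields 4.

4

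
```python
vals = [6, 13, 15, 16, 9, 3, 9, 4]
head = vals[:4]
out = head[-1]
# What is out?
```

vals has length 8. The slice vals[:4] selects indices [0, 1, 2, 3] (0->6, 1->13, 2->15, 3->16), giving [6, 13, 15, 16]. So head = [6, 13, 15, 16]. Then head[-1] = 16.

16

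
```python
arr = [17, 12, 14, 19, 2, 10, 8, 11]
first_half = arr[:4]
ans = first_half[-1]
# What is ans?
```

arr has length 8. The slice arr[:4] selects indices [0, 1, 2, 3] (0->17, 1->12, 2->14, 3->19), giving [17, 12, 14, 19]. So first_half = [17, 12, 14, 19]. Then first_half[-1] = 19.

19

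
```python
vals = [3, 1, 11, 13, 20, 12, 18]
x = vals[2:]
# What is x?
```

vals has length 7. The slice vals[2:] selects indices [2, 3, 4, 5, 6] (2->11, 3->13, 4->20, 5->12, 6->18), giving [11, 13, 20, 12, 18].

[11, 13, 20, 12, 18]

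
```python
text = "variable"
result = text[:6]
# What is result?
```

text has length 8. The slice text[:6] selects indices [0, 1, 2, 3, 4, 5] (0->'v', 1->'a', 2->'r', 3->'i', 4->'a', 5->'b'), giving 'variab'.

'variab'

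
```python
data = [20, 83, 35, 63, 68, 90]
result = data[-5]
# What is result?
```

data has length 6. Negative index -5 maps to positive index 6 + (-5) = 1. data[1] = 83.

83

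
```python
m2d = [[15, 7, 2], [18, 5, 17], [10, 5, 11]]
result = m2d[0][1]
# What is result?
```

m2d[0] = [15, 7, 2]. Taking column 1 of that row yields 7.

7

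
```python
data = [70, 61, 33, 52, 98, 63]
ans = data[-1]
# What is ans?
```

data has length 6. Negative index -1 maps to positive index 6 + (-1) = 5. data[5] = 63.

63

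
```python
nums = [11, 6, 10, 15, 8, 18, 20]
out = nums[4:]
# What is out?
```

nums has length 7. The slice nums[4:] selects indices [4, 5, 6] (4->8, 5->18, 6->20), giving [8, 18, 20].

[8, 18, 20]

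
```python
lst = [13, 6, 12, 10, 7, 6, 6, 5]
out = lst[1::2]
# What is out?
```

lst has length 8. The slice lst[1::2] selects indices [1, 3, 5, 7] (1->6, 3->10, 5->6, 7->5), giving [6, 10, 6, 5].

[6, 10, 6, 5]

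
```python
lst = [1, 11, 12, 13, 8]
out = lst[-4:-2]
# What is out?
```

lst has length 5. The slice lst[-4:-2] selects indices [1, 2] (1->11, 2->12), giving [11, 12].

[11, 12]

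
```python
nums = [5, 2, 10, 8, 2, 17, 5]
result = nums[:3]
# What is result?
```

nums has length 7. The slice nums[:3] selects indices [0, 1, 2] (0->5, 1->2, 2->10), giving [5, 2, 10].

[5, 2, 10]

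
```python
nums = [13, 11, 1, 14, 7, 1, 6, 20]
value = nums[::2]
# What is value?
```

nums has length 8. The slice nums[::2] selects indices [0, 2, 4, 6] (0->13, 2->1, 4->7, 6->6), giving [13, 1, 7, 6].

[13, 1, 7, 6]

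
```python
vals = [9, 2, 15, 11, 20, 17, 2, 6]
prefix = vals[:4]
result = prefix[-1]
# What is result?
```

vals has length 8. The slice vals[:4] selects indices [0, 1, 2, 3] (0->9, 1->2, 2->15, 3->11), giving [9, 2, 15, 11]. So prefix = [9, 2, 15, 11]. Then prefix[-1] = 11.

11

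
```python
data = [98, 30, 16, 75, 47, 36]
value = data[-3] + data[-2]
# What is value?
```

data has length 6. Negative index -3 maps to positive index 6 + (-3) = 3. data[3] = 75.
data has length 6. Negative index -2 maps to positive index 6 + (-2) = 4. data[4] = 47.
Sum: 75 + 47 = 122.

122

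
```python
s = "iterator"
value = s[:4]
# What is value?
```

s has length 8. The slice s[:4] selects indices [0, 1, 2, 3] (0->'i', 1->'t', 2->'e', 3->'r'), giving 'iter'.

'iter'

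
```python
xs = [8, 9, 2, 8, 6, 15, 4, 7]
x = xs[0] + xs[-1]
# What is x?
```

xs has length 8. xs[0] = 8.
xs has length 8. Negative index -1 maps to positive index 8 + (-1) = 7. xs[7] = 7.
Sum: 8 + 7 = 15.

15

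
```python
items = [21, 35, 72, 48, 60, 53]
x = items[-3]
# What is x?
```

items has length 6. Negative index -3 maps to positive index 6 + (-3) = 3. items[3] = 48.

48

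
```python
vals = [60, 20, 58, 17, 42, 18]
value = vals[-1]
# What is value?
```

vals has length 6. Negative index -1 maps to positive index 6 + (-1) = 5. vals[5] = 18.

18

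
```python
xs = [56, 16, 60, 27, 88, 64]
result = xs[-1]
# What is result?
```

xs has length 6. Negative index -1 maps to positive index 6 + (-1) = 5. xs[5] = 64.

64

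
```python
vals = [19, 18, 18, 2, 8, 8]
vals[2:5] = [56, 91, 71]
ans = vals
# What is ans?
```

vals starts as [19, 18, 18, 2, 8, 8] (length 6). The slice vals[2:5] covers indices [2, 3, 4] with values [18, 2, 8]. Replacing that slice with [56, 91, 71] (same length) produces [19, 18, 56, 91, 71, 8].

[19, 18, 56, 91, 71, 8]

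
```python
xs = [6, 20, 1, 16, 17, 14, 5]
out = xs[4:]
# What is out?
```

xs has length 7. The slice xs[4:] selects indices [4, 5, 6] (4->17, 5->14, 6->5), giving [17, 14, 5].

[17, 14, 5]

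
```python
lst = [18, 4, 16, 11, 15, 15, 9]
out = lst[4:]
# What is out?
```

lst has length 7. The slice lst[4:] selects indices [4, 5, 6] (4->15, 5->15, 6->9), giving [15, 15, 9].

[15, 15, 9]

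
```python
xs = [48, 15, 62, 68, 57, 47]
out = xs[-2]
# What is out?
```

xs has length 6. Negative index -2 maps to positive index 6 + (-2) = 4. xs[4] = 57.

57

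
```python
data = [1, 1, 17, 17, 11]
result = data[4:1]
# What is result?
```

data has length 5. The slice data[4:1] resolves to an empty index range, so the result is [].

[]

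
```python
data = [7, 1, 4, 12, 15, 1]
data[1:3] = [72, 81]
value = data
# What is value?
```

data starts as [7, 1, 4, 12, 15, 1] (length 6). The slice data[1:3] covers indices [1, 2] with values [1, 4]. Replacing that slice with [72, 81] (same length) produces [7, 72, 81, 12, 15, 1].

[7, 72, 81, 12, 15, 1]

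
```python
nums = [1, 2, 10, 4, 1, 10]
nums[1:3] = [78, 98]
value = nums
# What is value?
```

nums starts as [1, 2, 10, 4, 1, 10] (length 6). The slice nums[1:3] covers indices [1, 2] with values [2, 10]. Replacing that slice with [78, 98] (same length) produces [1, 78, 98, 4, 1, 10].

[1, 78, 98, 4, 1, 10]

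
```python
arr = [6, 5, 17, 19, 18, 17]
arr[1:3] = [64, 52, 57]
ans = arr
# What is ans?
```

arr starts as [6, 5, 17, 19, 18, 17] (length 6). The slice arr[1:3] covers indices [1, 2] with values [5, 17]. Replacing that slice with [64, 52, 57] (different length) produces [6, 64, 52, 57, 19, 18, 17].

[6, 64, 52, 57, 19, 18, 17]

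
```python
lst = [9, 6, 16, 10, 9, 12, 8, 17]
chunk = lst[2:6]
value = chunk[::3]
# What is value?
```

lst has length 8. The slice lst[2:6] selects indices [2, 3, 4, 5] (2->16, 3->10, 4->9, 5->12), giving [16, 10, 9, 12]. So chunk = [16, 10, 9, 12]. chunk has length 4. The slice chunk[::3] selects indices [0, 3] (0->16, 3->12), giving [16, 12].

[16, 12]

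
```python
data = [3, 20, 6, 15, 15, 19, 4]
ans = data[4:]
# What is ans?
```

data has length 7. The slice data[4:] selects indices [4, 5, 6] (4->15, 5->19, 6->4), giving [15, 19, 4].

[15, 19, 4]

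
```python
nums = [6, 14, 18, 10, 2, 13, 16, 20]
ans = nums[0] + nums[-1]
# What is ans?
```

nums has length 8. nums[0] = 6.
nums has length 8. Negative index -1 maps to positive index 8 + (-1) = 7. nums[7] = 20.
Sum: 6 + 20 = 26.

26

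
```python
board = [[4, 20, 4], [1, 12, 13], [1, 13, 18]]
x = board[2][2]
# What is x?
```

board[2] = [1, 13, 18]. Taking column 2 of that row yields 18.

18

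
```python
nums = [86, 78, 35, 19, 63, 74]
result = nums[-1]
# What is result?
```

nums has length 6. Negative index -1 maps to positive index 6 + (-1) = 5. nums[5] = 74.

74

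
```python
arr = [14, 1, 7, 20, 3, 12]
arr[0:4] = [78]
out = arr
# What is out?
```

arr starts as [14, 1, 7, 20, 3, 12] (length 6). The slice arr[0:4] covers indices [0, 1, 2, 3] with values [14, 1, 7, 20]. Replacing that slice with [78] (different length) produces [78, 3, 12].

[78, 3, 12]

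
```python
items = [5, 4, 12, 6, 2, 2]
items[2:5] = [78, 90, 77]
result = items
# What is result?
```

items starts as [5, 4, 12, 6, 2, 2] (length 6). The slice items[2:5] covers indices [2, 3, 4] with values [12, 6, 2]. Replacing that slice with [78, 90, 77] (same length) produces [5, 4, 78, 90, 77, 2].

[5, 4, 78, 90, 77, 2]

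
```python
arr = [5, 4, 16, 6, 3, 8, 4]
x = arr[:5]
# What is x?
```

arr has length 7. The slice arr[:5] selects indices [0, 1, 2, 3, 4] (0->5, 1->4, 2->16, 3->6, 4->3), giving [5, 4, 16, 6, 3].

[5, 4, 16, 6, 3]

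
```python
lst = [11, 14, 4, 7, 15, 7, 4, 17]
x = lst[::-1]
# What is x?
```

lst has length 8. The slice lst[::-1] selects indices [7, 6, 5, 4, 3, 2, 1, 0] (7->17, 6->4, 5->7, 4->15, 3->7, 2->4, 1->14, 0->11), giving [17, 4, 7, 15, 7, 4, 14, 11].

[17, 4, 7, 15, 7, 4, 14, 11]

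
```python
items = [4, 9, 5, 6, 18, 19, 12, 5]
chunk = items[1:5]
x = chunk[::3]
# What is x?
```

items has length 8. The slice items[1:5] selects indices [1, 2, 3, 4] (1->9, 2->5, 3->6, 4->18), giving [9, 5, 6, 18]. So chunk = [9, 5, 6, 18]. chunk has length 4. The slice chunk[::3] selects indices [0, 3] (0->9, 3->18), giving [9, 18].

[9, 18]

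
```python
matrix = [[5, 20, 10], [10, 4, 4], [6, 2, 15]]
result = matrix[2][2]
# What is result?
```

matrix[2] = [6, 2, 15]. Taking column 2 of that row yields 15.

15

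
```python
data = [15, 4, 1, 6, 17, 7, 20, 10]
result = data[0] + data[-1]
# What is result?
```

data has length 8. data[0] = 15.
data has length 8. Negative index -1 maps to positive index 8 + (-1) = 7. data[7] = 10.
Sum: 15 + 10 = 25.

25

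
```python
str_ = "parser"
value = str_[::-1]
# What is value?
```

str_ has length 6. The slice str_[::-1] selects indices [5, 4, 3, 2, 1, 0] (5->'r', 4->'e', 3->'s', 2->'r', 1->'a', 0->'p'), giving 'resrap'.

'resrap'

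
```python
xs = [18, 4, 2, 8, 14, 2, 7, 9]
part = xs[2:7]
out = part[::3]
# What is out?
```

xs has length 8. The slice xs[2:7] selects indices [2, 3, 4, 5, 6] (2->2, 3->8, 4->14, 5->2, 6->7), giving [2, 8, 14, 2, 7]. So part = [2, 8, 14, 2, 7]. part has length 5. The slice part[::3] selects indices [0, 3] (0->2, 3->2), giving [2, 2].

[2, 2]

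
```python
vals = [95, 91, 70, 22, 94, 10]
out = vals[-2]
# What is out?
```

vals has length 6. Negative index -2 maps to positive index 6 + (-2) = 4. vals[4] = 94.

94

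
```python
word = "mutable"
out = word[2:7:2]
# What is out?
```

word has length 7. The slice word[2:7:2] selects indices [2, 4, 6] (2->'t', 4->'b', 6->'e'), giving 'tbe'.

'tbe'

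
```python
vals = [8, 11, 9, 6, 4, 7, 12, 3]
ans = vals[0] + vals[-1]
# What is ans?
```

vals has length 8. vals[0] = 8.
vals has length 8. Negative index -1 maps to positive index 8 + (-1) = 7. vals[7] = 3.
Sum: 8 + 3 = 11.

11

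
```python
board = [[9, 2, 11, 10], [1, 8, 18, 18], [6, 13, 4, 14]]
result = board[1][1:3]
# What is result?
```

board[1] = [1, 8, 18, 18]. board[1] has length 4. The slice board[1][1:3] selects indices [1, 2] (1->8, 2->18), giving [8, 18].

[8, 18]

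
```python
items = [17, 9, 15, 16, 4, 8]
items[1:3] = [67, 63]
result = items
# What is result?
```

items starts as [17, 9, 15, 16, 4, 8] (length 6). The slice items[1:3] covers indices [1, 2] with values [9, 15]. Replacing that slice with [67, 63] (same length) produces [17, 67, 63, 16, 4, 8].

[17, 67, 63, 16, 4, 8]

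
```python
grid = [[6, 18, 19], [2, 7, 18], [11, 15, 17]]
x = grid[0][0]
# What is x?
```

grid[0] = [6, 18, 19]. Taking column 0 of that row yields 6.

6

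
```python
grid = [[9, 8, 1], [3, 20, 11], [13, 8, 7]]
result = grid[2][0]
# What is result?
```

grid[2] = [13, 8, 7]. Taking column 0 of that row yields 13.

13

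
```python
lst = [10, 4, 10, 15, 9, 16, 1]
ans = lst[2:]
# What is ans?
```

lst has length 7. The slice lst[2:] selects indices [2, 3, 4, 5, 6] (2->10, 3->15, 4->9, 5->16, 6->1), giving [10, 15, 9, 16, 1].

[10, 15, 9, 16, 1]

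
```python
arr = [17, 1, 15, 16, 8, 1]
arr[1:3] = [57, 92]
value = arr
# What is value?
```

arr starts as [17, 1, 15, 16, 8, 1] (length 6). The slice arr[1:3] covers indices [1, 2] with values [1, 15]. Replacing that slice with [57, 92] (same length) produces [17, 57, 92, 16, 8, 1].

[17, 57, 92, 16, 8, 1]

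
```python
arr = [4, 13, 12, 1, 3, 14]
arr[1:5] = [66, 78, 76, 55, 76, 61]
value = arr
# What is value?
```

arr starts as [4, 13, 12, 1, 3, 14] (length 6). The slice arr[1:5] covers indices [1, 2, 3, 4] with values [13, 12, 1, 3]. Replacing that slice with [66, 78, 76, 55, 76, 61] (different length) produces [4, 66, 78, 76, 55, 76, 61, 14].

[4, 66, 78, 76, 55, 76, 61, 14]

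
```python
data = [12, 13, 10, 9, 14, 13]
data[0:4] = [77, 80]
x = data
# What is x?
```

data starts as [12, 13, 10, 9, 14, 13] (length 6). The slice data[0:4] covers indices [0, 1, 2, 3] with values [12, 13, 10, 9]. Replacing that slice with [77, 80] (different length) produces [77, 80, 14, 13].

[77, 80, 14, 13]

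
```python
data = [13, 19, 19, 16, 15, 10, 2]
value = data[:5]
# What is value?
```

data has length 7. The slice data[:5] selects indices [0, 1, 2, 3, 4] (0->13, 1->19, 2->19, 3->16, 4->15), giving [13, 19, 19, 16, 15].

[13, 19, 19, 16, 15]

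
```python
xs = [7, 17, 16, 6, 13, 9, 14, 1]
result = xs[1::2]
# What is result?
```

xs has length 8. The slice xs[1::2] selects indices [1, 3, 5, 7] (1->17, 3->6, 5->9, 7->1), giving [17, 6, 9, 1].

[17, 6, 9, 1]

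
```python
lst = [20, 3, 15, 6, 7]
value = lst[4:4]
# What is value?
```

lst has length 5. The slice lst[4:4] resolves to an empty index range, so the result is [].

[]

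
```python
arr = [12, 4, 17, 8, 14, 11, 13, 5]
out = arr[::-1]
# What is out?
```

arr has length 8. The slice arr[::-1] selects indices [7, 6, 5, 4, 3, 2, 1, 0] (7->5, 6->13, 5->11, 4->14, 3->8, 2->17, 1->4, 0->12), giving [5, 13, 11, 14, 8, 17, 4, 12].

[5, 13, 11, 14, 8, 17, 4, 12]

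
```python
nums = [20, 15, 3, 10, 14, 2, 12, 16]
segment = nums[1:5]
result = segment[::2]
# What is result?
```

nums has length 8. The slice nums[1:5] selects indices [1, 2, 3, 4] (1->15, 2->3, 3->10, 4->14), giving [15, 3, 10, 14]. So segment = [15, 3, 10, 14]. segment has length 4. The slice segment[::2] selects indices [0, 2] (0->15, 2->10), giving [15, 10].

[15, 10]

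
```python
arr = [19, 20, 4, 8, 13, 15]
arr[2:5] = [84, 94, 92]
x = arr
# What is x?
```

arr starts as [19, 20, 4, 8, 13, 15] (length 6). The slice arr[2:5] covers indices [2, 3, 4] with values [4, 8, 13]. Replacing that slice with [84, 94, 92] (same length) produces [19, 20, 84, 94, 92, 15].

[19, 20, 84, 94, 92, 15]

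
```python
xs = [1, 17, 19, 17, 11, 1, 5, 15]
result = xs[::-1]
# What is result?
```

xs has length 8. The slice xs[::-1] selects indices [7, 6, 5, 4, 3, 2, 1, 0] (7->15, 6->5, 5->1, 4->11, 3->17, 2->19, 1->17, 0->1), giving [15, 5, 1, 11, 17, 19, 17, 1].

[15, 5, 1, 11, 17, 19, 17, 1]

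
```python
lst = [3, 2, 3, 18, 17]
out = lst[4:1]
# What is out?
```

lst has length 5. The slice lst[4:1] resolves to an empty index range, so the result is [].

[]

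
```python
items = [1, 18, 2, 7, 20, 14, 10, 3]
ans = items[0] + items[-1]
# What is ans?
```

items has length 8. items[0] = 1.
items has length 8. Negative index -1 maps to positive index 8 + (-1) = 7. items[7] = 3.
Sum: 1 + 3 = 4.

4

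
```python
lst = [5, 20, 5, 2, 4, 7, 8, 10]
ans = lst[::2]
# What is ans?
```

lst has length 8. The slice lst[::2] selects indices [0, 2, 4, 6] (0->5, 2->5, 4->4, 6->8), giving [5, 5, 4, 8].

[5, 5, 4, 8]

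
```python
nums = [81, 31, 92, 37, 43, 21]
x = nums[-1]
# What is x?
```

nums has length 6. Negative index -1 maps to positive index 6 + (-1) = 5. nums[5] = 21.

21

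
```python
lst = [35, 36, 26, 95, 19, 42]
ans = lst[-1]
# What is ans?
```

lst has length 6. Negative index -1 maps to positive index 6 + (-1) = 5. lst[5] = 42.

42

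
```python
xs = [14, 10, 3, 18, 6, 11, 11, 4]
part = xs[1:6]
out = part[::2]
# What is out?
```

xs has length 8. The slice xs[1:6] selects indices [1, 2, 3, 4, 5] (1->10, 2->3, 3->18, 4->6, 5->11), giving [10, 3, 18, 6, 11]. So part = [10, 3, 18, 6, 11]. part has length 5. The slice part[::2] selects indices [0, 2, 4] (0->10, 2->18, 4->11), giving [10, 18, 11].

[10, 18, 11]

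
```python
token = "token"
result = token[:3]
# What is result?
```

token has length 5. The slice token[:3] selects indices [0, 1, 2] (0->'t', 1->'o', 2->'k'), giving 'tok'.

'tok'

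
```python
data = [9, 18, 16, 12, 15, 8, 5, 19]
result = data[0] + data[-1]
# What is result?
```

data has length 8. data[0] = 9.
data has length 8. Negative index -1 maps to positive index 8 + (-1) = 7. data[7] = 19.
Sum: 9 + 19 = 28.

28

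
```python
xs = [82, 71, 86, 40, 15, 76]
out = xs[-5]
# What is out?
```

xs has length 6. Negative index -5 maps to positive index 6 + (-5) = 1. xs[1] = 71.

71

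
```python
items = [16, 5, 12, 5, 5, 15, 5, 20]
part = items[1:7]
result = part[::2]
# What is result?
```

items has length 8. The slice items[1:7] selects indices [1, 2, 3, 4, 5, 6] (1->5, 2->12, 3->5, 4->5, 5->15, 6->5), giving [5, 12, 5, 5, 15, 5]. So part = [5, 12, 5, 5, 15, 5]. part has length 6. The slice part[::2] selects indices [0, 2, 4] (0->5, 2->5, 4->15), giving [5, 5, 15].

[5, 5, 15]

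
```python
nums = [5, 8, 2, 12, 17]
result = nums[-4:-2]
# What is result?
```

nums has length 5. The slice nums[-4:-2] selects indices [1, 2] (1->8, 2->2), giving [8, 2].

[8, 2]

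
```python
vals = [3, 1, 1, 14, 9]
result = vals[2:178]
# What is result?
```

vals has length 5. The slice vals[2:178] selects indices [2, 3, 4] (2->1, 3->14, 4->9), giving [1, 14, 9].

[1, 14, 9]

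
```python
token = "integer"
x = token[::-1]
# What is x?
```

token has length 7. The slice token[::-1] selects indices [6, 5, 4, 3, 2, 1, 0] (6->'r', 5->'e', 4->'g', 3->'e', 2->'t', 1->'n', 0->'i'), giving 'regetni'.

'regetni'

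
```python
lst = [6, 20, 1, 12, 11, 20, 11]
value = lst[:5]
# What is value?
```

lst has length 7. The slice lst[:5] selects indices [0, 1, 2, 3, 4] (0->6, 1->20, 2->1, 3->12, 4->11), giving [6, 20, 1, 12, 11].

[6, 20, 1, 12, 11]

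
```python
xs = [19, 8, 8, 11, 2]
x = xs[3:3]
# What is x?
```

xs has length 5. The slice xs[3:3] resolves to an empty index range, so the result is [].

[]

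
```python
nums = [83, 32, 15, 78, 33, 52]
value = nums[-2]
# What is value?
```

nums has length 6. Negative index -2 maps to positive index 6 + (-2) = 4. nums[4] = 33.

33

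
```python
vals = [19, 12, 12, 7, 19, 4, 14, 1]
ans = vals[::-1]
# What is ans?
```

vals has length 8. The slice vals[::-1] selects indices [7, 6, 5, 4, 3, 2, 1, 0] (7->1, 6->14, 5->4, 4->19, 3->7, 2->12, 1->12, 0->19), giving [1, 14, 4, 19, 7, 12, 12, 19].

[1, 14, 4, 19, 7, 12, 12, 19]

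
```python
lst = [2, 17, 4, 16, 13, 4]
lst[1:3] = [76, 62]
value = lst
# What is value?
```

lst starts as [2, 17, 4, 16, 13, 4] (length 6). The slice lst[1:3] covers indices [1, 2] with values [17, 4]. Replacing that slice with [76, 62] (same length) produces [2, 76, 62, 16, 13, 4].

[2, 76, 62, 16, 13, 4]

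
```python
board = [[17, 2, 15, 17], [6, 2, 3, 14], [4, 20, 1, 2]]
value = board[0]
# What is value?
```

board has 3 rows. Row 0 is [17, 2, 15, 17].

[17, 2, 15, 17]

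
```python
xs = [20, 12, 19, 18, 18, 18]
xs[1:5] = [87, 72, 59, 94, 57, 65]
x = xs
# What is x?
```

xs starts as [20, 12, 19, 18, 18, 18] (length 6). The slice xs[1:5] covers indices [1, 2, 3, 4] with values [12, 19, 18, 18]. Replacing that slice with [87, 72, 59, 94, 57, 65] (different length) produces [20, 87, 72, 59, 94, 57, 65, 18].

[20, 87, 72, 59, 94, 57, 65, 18]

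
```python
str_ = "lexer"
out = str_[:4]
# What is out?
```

str_ has length 5. The slice str_[:4] selects indices [0, 1, 2, 3] (0->'l', 1->'e', 2->'x', 3->'e'), giving 'lexe'.

'lexe'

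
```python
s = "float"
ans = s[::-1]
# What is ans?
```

s has length 5. The slice s[::-1] selects indices [4, 3, 2, 1, 0] (4->'t', 3->'a', 2->'o', 1->'l', 0->'f'), giving 'taolf'.

'taolf'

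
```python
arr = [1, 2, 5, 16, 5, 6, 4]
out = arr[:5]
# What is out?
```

arr has length 7. The slice arr[:5] selects indices [0, 1, 2, 3, 4] (0->1, 1->2, 2->5, 3->16, 4->5), giving [1, 2, 5, 16, 5].

[1, 2, 5, 16, 5]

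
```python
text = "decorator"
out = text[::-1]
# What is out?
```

text has length 9. The slice text[::-1] selects indices [8, 7, 6, 5, 4, 3, 2, 1, 0] (8->'r', 7->'o', 6->'t', 5->'a', 4->'r', 3->'o', 2->'c', 1->'e', 0->'d'), giving 'rotaroced'.

'rotaroced'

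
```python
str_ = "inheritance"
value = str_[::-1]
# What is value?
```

str_ has length 11. The slice str_[::-1] selects indices [10, 9, 8, 7, 6, 5, 4, 3, 2, 1, 0] (10->'e', 9->'c', 8->'n', 7->'a', 6->'t', 5->'i', 4->'r', 3->'e', 2->'h', 1->'n', 0->'i'), giving 'ecnatirehni'.

'ecnatirehni'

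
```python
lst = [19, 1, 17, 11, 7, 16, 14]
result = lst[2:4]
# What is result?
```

lst has length 7. The slice lst[2:4] selects indices [2, 3] (2->17, 3->11), giving [17, 11].

[17, 11]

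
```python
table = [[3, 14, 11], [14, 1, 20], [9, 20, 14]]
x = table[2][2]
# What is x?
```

table[2] = [9, 20, 14]. Taking column 2 of that row yields 14.

14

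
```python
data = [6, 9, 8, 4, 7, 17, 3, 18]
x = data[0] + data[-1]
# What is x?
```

data has length 8. data[0] = 6.
data has length 8. Negative index -1 maps to positive index 8 + (-1) = 7. data[7] = 18.
Sum: 6 + 18 = 24.

24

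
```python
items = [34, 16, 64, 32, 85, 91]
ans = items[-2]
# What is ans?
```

items has length 6. Negative index -2 maps to positive index 6 + (-2) = 4. items[4] = 85.

85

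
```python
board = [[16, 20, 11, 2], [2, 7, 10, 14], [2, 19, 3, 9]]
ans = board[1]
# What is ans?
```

board has 3 rows. Row 1 is [2, 7, 10, 14].

[2, 7, 10, 14]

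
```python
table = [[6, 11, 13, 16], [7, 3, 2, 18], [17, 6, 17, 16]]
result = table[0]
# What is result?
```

table has 3 rows. Row 0 is [6, 11, 13, 16].

[6, 11, 13, 16]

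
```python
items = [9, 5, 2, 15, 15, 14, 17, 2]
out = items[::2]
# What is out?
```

items has length 8. The slice items[::2] selects indices [0, 2, 4, 6] (0->9, 2->2, 4->15, 6->17), giving [9, 2, 15, 17].

[9, 2, 15, 17]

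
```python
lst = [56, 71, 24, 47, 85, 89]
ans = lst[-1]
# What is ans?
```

lst has length 6. Negative index -1 maps to positive index 6 + (-1) = 5. lst[5] = 89.

89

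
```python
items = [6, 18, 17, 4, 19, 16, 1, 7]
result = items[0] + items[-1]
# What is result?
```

items has length 8. items[0] = 6.
items has length 8. Negative index -1 maps to positive index 8 + (-1) = 7. items[7] = 7.
Sum: 6 + 7 = 13.

13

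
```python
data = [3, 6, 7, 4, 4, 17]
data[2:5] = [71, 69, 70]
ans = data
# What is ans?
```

data starts as [3, 6, 7, 4, 4, 17] (length 6). The slice data[2:5] covers indices [2, 3, 4] with values [7, 4, 4]. Replacing that slice with [71, 69, 70] (same length) produces [3, 6, 71, 69, 70, 17].

[3, 6, 71, 69, 70, 17]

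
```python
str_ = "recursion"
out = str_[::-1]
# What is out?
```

str_ has length 9. The slice str_[::-1] selects indices [8, 7, 6, 5, 4, 3, 2, 1, 0] (8->'n', 7->'o', 6->'i', 5->'s', 4->'r', 3->'u', 2->'c', 1->'e', 0->'r'), giving 'noisrucer'.

'noisrucer'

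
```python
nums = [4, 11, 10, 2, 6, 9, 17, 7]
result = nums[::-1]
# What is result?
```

nums has length 8. The slice nums[::-1] selects indices [7, 6, 5, 4, 3, 2, 1, 0] (7->7, 6->17, 5->9, 4->6, 3->2, 2->10, 1->11, 0->4), giving [7, 17, 9, 6, 2, 10, 11, 4].

[7, 17, 9, 6, 2, 10, 11, 4]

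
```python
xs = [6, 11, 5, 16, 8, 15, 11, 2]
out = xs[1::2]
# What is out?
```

xs has length 8. The slice xs[1::2] selects indices [1, 3, 5, 7] (1->11, 3->16, 5->15, 7->2), giving [11, 16, 15, 2].

[11, 16, 15, 2]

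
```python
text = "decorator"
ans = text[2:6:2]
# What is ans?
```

text has length 9. The slice text[2:6:2] selects indices [2, 4] (2->'c', 4->'r'), giving 'cr'.

'cr'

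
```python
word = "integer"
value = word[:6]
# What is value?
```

word has length 7. The slice word[:6] selects indices [0, 1, 2, 3, 4, 5] (0->'i', 1->'n', 2->'t', 3->'e', 4->'g', 5->'e'), giving 'intege'.

'intege'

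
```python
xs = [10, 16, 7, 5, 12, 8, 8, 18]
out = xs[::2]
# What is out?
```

xs has length 8. The slice xs[::2] selects indices [0, 2, 4, 6] (0->10, 2->7, 4->12, 6->8), giving [10, 7, 12, 8].

[10, 7, 12, 8]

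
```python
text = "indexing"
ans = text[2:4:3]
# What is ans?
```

text has length 8. The slice text[2:4:3] selects indices [2] (2->'d'), giving 'd'.

'd'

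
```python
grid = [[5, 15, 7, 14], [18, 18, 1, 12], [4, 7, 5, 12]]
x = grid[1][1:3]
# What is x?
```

grid[1] = [18, 18, 1, 12]. grid[1] has length 4. The slice grid[1][1:3] selects indices [1, 2] (1->18, 2->1), giving [18, 1].

[18, 1]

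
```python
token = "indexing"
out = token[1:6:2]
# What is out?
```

token has length 8. The slice token[1:6:2] selects indices [1, 3, 5] (1->'n', 3->'e', 5->'i'), giving 'nei'.

'nei'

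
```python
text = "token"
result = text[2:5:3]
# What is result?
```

text has length 5. The slice text[2:5:3] selects indices [2] (2->'k'), giving 'k'.

'k'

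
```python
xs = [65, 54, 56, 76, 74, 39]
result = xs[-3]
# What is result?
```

xs has length 6. Negative index -3 maps to positive index 6 + (-3) = 3. xs[3] = 76.

76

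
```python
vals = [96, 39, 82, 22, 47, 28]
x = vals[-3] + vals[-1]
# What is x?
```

vals has length 6. Negative index -3 maps to positive index 6 + (-3) = 3. vals[3] = 22.
vals has length 6. Negative index -1 maps to positive index 6 + (-1) = 5. vals[5] = 28.
Sum: 22 + 28 = 50.

50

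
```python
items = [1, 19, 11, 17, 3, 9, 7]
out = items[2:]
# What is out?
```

items has length 7. The slice items[2:] selects indices [2, 3, 4, 5, 6] (2->11, 3->17, 4->3, 5->9, 6->7), giving [11, 17, 3, 9, 7].

[11, 17, 3, 9, 7]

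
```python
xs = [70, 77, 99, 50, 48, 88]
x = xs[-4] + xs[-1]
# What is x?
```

xs has length 6. Negative index -4 maps to positive index 6 + (-4) = 2. xs[2] = 99.
xs has length 6. Negative index -1 maps to positive index 6 + (-1) = 5. xs[5] = 88.
Sum: 99 + 88 = 187.

187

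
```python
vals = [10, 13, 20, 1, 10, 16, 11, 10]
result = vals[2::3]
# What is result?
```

vals has length 8. The slice vals[2::3] selects indices [2, 5] (2->20, 5->16), giving [20, 16].

[20, 16]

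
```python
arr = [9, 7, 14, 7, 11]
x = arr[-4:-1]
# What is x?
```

arr has length 5. The slice arr[-4:-1] selects indices [1, 2, 3] (1->7, 2->14, 3->7), giving [7, 14, 7].

[7, 14, 7]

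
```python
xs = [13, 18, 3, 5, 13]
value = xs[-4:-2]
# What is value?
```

xs has length 5. The slice xs[-4:-2] selects indices [1, 2] (1->18, 2->3), giving [18, 3].

[18, 3]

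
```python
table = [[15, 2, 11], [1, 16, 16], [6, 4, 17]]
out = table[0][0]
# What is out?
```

table[0] = [15, 2, 11]. Taking column 0 of that row yields 15.

15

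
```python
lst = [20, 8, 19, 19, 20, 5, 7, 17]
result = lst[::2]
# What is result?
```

lst has length 8. The slice lst[::2] selects indices [0, 2, 4, 6] (0->20, 2->19, 4->20, 6->7), giving [20, 19, 20, 7].

[20, 19, 20, 7]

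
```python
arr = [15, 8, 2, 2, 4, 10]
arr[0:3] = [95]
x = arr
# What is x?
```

arr starts as [15, 8, 2, 2, 4, 10] (length 6). The slice arr[0:3] covers indices [0, 1, 2] with values [15, 8, 2]. Replacing that slice with [95] (different length) produces [95, 2, 4, 10].

[95, 2, 4, 10]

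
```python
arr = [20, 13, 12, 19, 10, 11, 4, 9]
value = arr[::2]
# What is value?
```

arr has length 8. The slice arr[::2] selects indices [0, 2, 4, 6] (0->20, 2->12, 4->10, 6->4), giving [20, 12, 10, 4].

[20, 12, 10, 4]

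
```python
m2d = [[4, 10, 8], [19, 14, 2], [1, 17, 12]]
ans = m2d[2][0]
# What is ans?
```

m2d[2] = [1, 17, 12]. Taking column 0 of that row yields 1.

1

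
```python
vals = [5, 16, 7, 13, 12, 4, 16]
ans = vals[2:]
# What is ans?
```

vals has length 7. The slice vals[2:] selects indices [2, 3, 4, 5, 6] (2->7, 3->13, 4->12, 5->4, 6->16), giving [7, 13, 12, 4, 16].

[7, 13, 12, 4, 16]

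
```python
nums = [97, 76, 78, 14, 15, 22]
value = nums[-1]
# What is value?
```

nums has length 6. Negative index -1 maps to positive index 6 + (-1) = 5. nums[5] = 22.

22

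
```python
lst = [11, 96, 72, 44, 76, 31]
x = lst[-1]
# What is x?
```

lst has length 6. Negative index -1 maps to positive index 6 + (-1) = 5. lst[5] = 31.

31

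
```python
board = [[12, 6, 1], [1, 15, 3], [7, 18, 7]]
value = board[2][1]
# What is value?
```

board[2] = [7, 18, 7]. Taking column 1 of that row yields 18.

18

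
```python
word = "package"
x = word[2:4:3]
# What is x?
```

word has length 7. The slice word[2:4:3] selects indices [2] (2->'c'), giving 'c'.

'c'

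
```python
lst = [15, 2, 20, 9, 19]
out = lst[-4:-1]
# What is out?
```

lst has length 5. The slice lst[-4:-1] selects indices [1, 2, 3] (1->2, 2->20, 3->9), giving [2, 20, 9].

[2, 20, 9]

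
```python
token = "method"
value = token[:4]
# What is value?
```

token has length 6. The slice token[:4] selects indices [0, 1, 2, 3] (0->'m', 1->'e', 2->'t', 3->'h'), giving 'meth'.

'meth'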